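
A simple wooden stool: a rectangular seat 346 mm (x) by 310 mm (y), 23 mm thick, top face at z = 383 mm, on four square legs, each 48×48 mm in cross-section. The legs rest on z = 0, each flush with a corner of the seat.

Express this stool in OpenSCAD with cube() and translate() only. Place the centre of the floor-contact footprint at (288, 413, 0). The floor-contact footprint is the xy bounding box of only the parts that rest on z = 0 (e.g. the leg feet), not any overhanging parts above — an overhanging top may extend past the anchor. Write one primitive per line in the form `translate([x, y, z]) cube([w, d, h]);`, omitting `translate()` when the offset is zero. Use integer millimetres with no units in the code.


translate([115, 258, 360]) cube([346, 310, 23]);
translate([115, 258, 0]) cube([48, 48, 360]);
translate([413, 258, 0]) cube([48, 48, 360]);
translate([115, 520, 0]) cube([48, 48, 360]);
translate([413, 520, 0]) cube([48, 48, 360]);


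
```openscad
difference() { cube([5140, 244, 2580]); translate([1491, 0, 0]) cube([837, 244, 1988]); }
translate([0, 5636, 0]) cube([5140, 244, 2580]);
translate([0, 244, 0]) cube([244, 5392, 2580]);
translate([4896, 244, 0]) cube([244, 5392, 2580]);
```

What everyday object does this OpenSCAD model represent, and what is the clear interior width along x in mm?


A single room. The interior width is 4652 mm.

Four walls enclosing a rectangle with a door in the front wall — a room. Outside width 5140 minus two 244 mm walls gives 4652 mm.


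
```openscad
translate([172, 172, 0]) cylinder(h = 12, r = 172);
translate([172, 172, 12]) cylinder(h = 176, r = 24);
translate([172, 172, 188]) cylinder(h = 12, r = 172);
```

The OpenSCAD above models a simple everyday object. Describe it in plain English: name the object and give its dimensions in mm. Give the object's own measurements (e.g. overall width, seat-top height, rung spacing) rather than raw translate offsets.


A spool: two coaxial disc flanges of radius 172 mm and thickness 12 mm, joined by a core cylinder of radius 24 mm and height 176 mm. The lower flange rests on z = 0 and the three cylinders share a vertical axis.


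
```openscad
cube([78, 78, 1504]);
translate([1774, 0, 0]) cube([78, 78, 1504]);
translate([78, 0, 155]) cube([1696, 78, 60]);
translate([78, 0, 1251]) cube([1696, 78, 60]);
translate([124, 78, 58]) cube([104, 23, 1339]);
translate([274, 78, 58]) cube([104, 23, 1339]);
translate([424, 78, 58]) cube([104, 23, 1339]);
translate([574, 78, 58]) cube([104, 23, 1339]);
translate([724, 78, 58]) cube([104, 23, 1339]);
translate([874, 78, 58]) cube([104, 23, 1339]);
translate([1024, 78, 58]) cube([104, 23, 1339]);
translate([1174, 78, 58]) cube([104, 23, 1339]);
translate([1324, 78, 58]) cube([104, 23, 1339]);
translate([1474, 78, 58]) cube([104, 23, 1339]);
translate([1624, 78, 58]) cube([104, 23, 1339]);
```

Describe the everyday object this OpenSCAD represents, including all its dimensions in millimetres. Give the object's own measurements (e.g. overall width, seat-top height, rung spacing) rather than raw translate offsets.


A fence section. Two 78×78 mm posts, 1504 mm tall, stand on the floor with a clear span of 1696 mm between their inner faces. Two horizontal rails of 78×60 mm section span the gap between the posts with their undersides at z = 155 mm and z = 1251 mm, flush with the posts' −y face. 11 pickets, each 104 mm wide, 23 mm thick and 1339 mm tall, are fixed to the +y face of the rails with their bottoms at z = 58 mm, spaced across the span with a 46 mm gap after the −x post and between neighbouring pickets and before the +x post.


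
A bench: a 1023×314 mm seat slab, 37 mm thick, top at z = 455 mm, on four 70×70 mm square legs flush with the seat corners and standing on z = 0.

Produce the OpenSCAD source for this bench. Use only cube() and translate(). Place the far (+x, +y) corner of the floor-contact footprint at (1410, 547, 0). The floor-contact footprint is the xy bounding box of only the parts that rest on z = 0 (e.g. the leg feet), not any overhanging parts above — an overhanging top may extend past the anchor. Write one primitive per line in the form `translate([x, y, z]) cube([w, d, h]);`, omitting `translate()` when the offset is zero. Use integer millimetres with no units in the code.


translate([387, 233, 418]) cube([1023, 314, 37]);
translate([387, 233, 0]) cube([70, 70, 418]);
translate([387, 477, 0]) cube([70, 70, 418]);
translate([1340, 233, 0]) cube([70, 70, 418]);
translate([1340, 477, 0]) cube([70, 70, 418]);


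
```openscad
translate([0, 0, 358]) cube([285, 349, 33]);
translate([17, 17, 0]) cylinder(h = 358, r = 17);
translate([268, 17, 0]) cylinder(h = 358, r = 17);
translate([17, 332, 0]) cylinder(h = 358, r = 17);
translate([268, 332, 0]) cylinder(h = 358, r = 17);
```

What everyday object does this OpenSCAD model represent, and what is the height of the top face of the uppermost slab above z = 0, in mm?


A stool. The seat height is 391 mm.

A 285×349×33 slab at z = 358 on four corner cylinders — a stool. The seat top is 358 + 33 = 391 mm.


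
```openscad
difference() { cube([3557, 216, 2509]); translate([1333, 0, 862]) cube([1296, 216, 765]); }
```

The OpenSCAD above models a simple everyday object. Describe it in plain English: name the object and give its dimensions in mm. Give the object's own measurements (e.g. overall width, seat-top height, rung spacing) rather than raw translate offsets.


A wall 3557 mm long (x), 216 mm thick (y), 2509 mm tall, with a rectangular window opening cut through it. The opening is 1296 mm wide and 765 mm tall; its sill is at z = 862 mm and its near (−x) edge is 1333 mm from the wall's −x end. The opening passes through the full wall thickness.


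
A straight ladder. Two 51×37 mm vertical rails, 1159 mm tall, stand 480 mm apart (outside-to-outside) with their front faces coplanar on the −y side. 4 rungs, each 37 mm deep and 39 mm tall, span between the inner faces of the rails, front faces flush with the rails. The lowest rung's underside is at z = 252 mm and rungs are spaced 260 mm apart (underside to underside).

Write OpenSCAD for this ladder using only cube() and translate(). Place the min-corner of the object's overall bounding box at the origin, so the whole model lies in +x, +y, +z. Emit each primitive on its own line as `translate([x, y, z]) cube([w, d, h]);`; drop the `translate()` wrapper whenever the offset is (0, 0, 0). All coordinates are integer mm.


cube([51, 37, 1159]);
translate([429, 0, 0]) cube([51, 37, 1159]);
translate([51, 0, 252]) cube([378, 37, 39]);
translate([51, 0, 512]) cube([378, 37, 39]);
translate([51, 0, 772]) cube([378, 37, 39]);
translate([51, 0, 1032]) cube([378, 37, 39]);


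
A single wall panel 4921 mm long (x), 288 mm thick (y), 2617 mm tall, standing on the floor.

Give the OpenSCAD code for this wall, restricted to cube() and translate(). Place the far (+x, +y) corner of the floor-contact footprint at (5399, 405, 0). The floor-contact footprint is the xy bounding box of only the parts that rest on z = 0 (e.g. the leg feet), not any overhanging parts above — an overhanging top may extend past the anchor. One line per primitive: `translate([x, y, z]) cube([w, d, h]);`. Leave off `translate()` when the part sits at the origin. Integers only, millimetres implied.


translate([478, 117, 0]) cube([4921, 288, 2617]);


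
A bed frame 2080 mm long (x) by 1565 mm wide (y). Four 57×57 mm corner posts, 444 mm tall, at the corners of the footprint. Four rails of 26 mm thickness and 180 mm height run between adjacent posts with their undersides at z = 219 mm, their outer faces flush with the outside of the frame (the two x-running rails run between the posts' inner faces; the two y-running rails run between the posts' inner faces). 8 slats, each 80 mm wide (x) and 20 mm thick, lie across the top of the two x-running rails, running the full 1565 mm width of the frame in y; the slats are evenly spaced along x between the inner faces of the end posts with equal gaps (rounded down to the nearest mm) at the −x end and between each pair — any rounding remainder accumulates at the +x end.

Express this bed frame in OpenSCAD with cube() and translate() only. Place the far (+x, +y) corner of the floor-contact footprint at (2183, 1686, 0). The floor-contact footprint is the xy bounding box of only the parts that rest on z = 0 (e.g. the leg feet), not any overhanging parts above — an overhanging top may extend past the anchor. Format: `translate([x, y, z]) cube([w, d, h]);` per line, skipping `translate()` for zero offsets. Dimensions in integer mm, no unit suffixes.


// slat z = rail_z + rail_h = 219 + 180 = 399
// slat gap = ⌊(1966 − 8·80) / 9⌋ = 147
translate([103, 121, 0]) cube([57, 57, 444]);
translate([103, 1629, 0]) cube([57, 57, 444]);
translate([2126, 121, 0]) cube([57, 57, 444]);
translate([2126, 1629, 0]) cube([57, 57, 444]);
translate([160, 121, 219]) cube([1966, 26, 180]);
translate([160, 1660, 219]) cube([1966, 26, 180]);
translate([103, 178, 219]) cube([26, 1451, 180]);
translate([2157, 178, 219]) cube([26, 1451, 180]);
translate([307, 121, 399]) cube([80, 1565, 20]);
translate([534, 121, 399]) cube([80, 1565, 20]);
translate([761, 121, 399]) cube([80, 1565, 20]);
translate([988, 121, 399]) cube([80, 1565, 20]);
translate([1215, 121, 399]) cube([80, 1565, 20]);
translate([1442, 121, 399]) cube([80, 1565, 20]);
translate([1669, 121, 399]) cube([80, 1565, 20]);
translate([1896, 121, 399]) cube([80, 1565, 20]);


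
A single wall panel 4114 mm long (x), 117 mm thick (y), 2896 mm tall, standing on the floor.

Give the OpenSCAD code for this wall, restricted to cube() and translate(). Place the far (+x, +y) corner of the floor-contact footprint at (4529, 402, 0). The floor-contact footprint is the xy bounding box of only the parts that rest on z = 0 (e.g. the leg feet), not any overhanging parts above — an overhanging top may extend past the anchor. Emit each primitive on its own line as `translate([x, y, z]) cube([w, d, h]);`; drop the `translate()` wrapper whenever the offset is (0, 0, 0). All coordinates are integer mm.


translate([415, 285, 0]) cube([4114, 117, 2896]);


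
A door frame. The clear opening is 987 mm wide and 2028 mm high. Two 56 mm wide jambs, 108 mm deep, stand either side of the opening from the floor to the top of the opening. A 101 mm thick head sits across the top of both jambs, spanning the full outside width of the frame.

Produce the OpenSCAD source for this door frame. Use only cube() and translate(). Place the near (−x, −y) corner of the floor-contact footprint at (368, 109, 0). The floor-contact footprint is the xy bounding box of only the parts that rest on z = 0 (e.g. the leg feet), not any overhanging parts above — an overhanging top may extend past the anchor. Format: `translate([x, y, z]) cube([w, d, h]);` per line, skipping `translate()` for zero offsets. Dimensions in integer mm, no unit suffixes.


translate([368, 109, 0]) cube([56, 108, 2028]);
translate([1411, 109, 0]) cube([56, 108, 2028]);
translate([368, 109, 2028]) cube([1099, 108, 101]);


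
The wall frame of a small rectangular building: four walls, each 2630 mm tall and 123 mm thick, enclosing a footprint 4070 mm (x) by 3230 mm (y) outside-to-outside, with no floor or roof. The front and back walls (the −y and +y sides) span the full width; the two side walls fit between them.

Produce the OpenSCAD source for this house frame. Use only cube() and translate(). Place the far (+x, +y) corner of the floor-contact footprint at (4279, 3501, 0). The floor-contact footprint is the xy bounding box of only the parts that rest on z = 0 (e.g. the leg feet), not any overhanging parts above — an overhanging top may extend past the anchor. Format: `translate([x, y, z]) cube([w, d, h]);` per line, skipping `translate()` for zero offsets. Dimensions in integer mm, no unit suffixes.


translate([209, 271, 0]) cube([4070, 123, 2630]);
translate([209, 3378, 0]) cube([4070, 123, 2630]);
translate([209, 394, 0]) cube([123, 2984, 2630]);
translate([4156, 394, 0]) cube([123, 2984, 2630]);


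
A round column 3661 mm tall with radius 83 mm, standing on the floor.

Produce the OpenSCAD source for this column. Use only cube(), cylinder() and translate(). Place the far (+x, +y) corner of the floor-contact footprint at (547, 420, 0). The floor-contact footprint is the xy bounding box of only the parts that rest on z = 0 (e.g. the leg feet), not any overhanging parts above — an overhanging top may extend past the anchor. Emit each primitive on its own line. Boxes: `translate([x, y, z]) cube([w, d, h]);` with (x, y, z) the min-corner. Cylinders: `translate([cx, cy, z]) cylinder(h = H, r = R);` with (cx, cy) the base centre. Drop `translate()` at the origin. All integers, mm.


translate([464, 337, 0]) cylinder(h = 3661, r = 83);


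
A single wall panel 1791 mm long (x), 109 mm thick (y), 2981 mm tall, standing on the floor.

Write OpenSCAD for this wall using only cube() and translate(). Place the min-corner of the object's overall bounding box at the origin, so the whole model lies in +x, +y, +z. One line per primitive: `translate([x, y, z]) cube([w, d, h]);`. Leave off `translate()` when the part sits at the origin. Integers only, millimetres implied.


cube([1791, 109, 2981]);


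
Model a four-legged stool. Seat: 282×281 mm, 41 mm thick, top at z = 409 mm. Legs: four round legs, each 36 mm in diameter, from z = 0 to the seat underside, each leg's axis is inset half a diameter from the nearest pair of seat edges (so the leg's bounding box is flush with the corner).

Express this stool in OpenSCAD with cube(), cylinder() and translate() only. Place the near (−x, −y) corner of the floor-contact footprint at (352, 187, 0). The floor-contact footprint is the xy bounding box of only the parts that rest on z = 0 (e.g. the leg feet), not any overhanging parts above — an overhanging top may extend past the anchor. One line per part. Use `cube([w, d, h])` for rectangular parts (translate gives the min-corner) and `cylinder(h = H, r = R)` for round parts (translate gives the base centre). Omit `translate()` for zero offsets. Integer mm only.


translate([352, 187, 368]) cube([282, 281, 41]);
translate([370, 205, 0]) cylinder(h = 368, r = 18);
translate([616, 205, 0]) cylinder(h = 368, r = 18);
translate([370, 450, 0]) cylinder(h = 368, r = 18);
translate([616, 450, 0]) cylinder(h = 368, r = 18);


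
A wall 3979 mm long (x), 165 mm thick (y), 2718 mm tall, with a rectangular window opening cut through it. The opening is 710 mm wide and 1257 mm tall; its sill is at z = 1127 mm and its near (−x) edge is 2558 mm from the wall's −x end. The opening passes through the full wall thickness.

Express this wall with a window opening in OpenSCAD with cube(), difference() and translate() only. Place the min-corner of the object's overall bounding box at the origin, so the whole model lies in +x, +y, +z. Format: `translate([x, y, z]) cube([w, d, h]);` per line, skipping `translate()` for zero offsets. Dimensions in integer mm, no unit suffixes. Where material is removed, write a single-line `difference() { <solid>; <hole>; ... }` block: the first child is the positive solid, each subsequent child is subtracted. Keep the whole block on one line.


difference() { cube([3979, 165, 2718]); translate([2558, 0, 1127]) cube([710, 165, 1257]); }


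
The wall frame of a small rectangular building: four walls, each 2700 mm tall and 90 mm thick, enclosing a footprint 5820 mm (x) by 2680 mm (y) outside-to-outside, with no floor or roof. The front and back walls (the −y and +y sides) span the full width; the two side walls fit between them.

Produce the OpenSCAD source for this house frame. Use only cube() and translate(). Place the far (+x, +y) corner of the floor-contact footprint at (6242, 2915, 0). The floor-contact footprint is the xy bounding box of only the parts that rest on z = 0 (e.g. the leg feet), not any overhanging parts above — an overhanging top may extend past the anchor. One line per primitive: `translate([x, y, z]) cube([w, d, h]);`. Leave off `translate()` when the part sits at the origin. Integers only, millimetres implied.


translate([422, 235, 0]) cube([5820, 90, 2700]);
translate([422, 2825, 0]) cube([5820, 90, 2700]);
translate([422, 325, 0]) cube([90, 2500, 2700]);
translate([6152, 325, 0]) cube([90, 2500, 2700]);


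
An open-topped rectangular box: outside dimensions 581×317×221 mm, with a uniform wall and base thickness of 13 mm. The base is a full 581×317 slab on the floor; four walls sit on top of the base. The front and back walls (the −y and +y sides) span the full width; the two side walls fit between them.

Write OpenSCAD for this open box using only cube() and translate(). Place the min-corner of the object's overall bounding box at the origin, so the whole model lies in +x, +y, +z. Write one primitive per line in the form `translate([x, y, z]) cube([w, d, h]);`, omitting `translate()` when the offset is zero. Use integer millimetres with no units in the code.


cube([581, 317, 13]);
translate([0, 0, 13]) cube([581, 13, 208]);
translate([0, 304, 13]) cube([581, 13, 208]);
translate([0, 13, 13]) cube([13, 291, 208]);
translate([568, 13, 13]) cube([13, 291, 208]);


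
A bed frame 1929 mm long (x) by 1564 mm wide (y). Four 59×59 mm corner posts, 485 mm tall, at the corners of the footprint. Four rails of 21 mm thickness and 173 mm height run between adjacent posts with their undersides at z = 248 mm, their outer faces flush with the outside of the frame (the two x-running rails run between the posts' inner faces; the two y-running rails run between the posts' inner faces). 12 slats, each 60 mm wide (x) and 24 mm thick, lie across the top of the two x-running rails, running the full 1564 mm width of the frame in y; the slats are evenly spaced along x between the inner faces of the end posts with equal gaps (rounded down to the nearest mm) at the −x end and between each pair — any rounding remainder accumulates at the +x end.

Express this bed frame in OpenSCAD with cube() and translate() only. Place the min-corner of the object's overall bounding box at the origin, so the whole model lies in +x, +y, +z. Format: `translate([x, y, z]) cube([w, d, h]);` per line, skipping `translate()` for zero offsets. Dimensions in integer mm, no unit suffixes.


cube([59, 59, 485]);
translate([0, 1505, 0]) cube([59, 59, 485]);
translate([1870, 0, 0]) cube([59, 59, 485]);
translate([1870, 1505, 0]) cube([59, 59, 485]);
translate([59, 0, 248]) cube([1811, 21, 173]);
translate([59, 1543, 248]) cube([1811, 21, 173]);
translate([0, 59, 248]) cube([21, 1446, 173]);
translate([1908, 59, 248]) cube([21, 1446, 173]);
translate([142, 0, 421]) cube([60, 1564, 24]);
translate([285, 0, 421]) cube([60, 1564, 24]);
translate([428, 0, 421]) cube([60, 1564, 24]);
translate([571, 0, 421]) cube([60, 1564, 24]);
translate([714, 0, 421]) cube([60, 1564, 24]);
translate([857, 0, 421]) cube([60, 1564, 24]);
translate([1000, 0, 421]) cube([60, 1564, 24]);
translate([1143, 0, 421]) cube([60, 1564, 24]);
translate([1286, 0, 421]) cube([60, 1564, 24]);
translate([1429, 0, 421]) cube([60, 1564, 24]);
translate([1572, 0, 421]) cube([60, 1564, 24]);
translate([1715, 0, 421]) cube([60, 1564, 24]);


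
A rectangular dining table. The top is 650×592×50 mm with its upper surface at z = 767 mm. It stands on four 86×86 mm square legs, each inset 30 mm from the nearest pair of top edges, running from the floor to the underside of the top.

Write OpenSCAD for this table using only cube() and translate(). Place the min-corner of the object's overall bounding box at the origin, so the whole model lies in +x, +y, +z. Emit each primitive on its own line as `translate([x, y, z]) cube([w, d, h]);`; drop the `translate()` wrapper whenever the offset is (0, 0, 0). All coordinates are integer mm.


translate([0, 0, 717]) cube([650, 592, 50]);
translate([30, 30, 0]) cube([86, 86, 717]);
translate([534, 30, 0]) cube([86, 86, 717]);
translate([30, 476, 0]) cube([86, 86, 717]);
translate([534, 476, 0]) cube([86, 86, 717]);


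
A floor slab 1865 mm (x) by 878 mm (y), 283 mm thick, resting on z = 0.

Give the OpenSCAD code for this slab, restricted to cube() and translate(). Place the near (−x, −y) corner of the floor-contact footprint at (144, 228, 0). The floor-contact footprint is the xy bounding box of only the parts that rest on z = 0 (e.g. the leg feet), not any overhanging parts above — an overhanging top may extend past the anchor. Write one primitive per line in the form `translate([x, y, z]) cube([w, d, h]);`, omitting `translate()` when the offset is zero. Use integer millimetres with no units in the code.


translate([144, 228, 0]) cube([1865, 878, 283]);


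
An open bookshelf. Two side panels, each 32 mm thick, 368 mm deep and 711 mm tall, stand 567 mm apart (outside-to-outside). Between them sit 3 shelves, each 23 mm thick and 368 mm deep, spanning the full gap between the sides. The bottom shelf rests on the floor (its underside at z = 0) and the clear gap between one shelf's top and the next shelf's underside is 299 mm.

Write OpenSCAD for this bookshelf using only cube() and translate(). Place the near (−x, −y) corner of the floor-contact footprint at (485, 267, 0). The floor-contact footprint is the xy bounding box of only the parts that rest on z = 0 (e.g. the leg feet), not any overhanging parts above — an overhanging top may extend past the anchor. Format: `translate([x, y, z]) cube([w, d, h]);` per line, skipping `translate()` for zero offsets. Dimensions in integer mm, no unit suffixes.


translate([485, 267, 0]) cube([32, 368, 711]);
translate([1020, 267, 0]) cube([32, 368, 711]);
translate([517, 267, 0]) cube([503, 368, 23]);
translate([517, 267, 322]) cube([503, 368, 23]);
translate([517, 267, 644]) cube([503, 368, 23]);


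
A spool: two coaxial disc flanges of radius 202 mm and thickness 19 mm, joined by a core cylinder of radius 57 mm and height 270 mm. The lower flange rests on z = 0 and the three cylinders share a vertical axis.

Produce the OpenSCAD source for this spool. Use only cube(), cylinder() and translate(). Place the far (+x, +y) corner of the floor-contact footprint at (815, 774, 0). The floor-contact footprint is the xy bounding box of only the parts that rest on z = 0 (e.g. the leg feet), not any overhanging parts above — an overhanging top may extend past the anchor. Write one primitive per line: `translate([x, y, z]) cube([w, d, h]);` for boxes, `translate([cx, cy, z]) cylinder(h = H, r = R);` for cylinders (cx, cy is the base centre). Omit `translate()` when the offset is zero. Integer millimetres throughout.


translate([613, 572, 0]) cylinder(h = 19, r = 202);
translate([613, 572, 19]) cylinder(h = 270, r = 57);
translate([613, 572, 289]) cylinder(h = 19, r = 202);


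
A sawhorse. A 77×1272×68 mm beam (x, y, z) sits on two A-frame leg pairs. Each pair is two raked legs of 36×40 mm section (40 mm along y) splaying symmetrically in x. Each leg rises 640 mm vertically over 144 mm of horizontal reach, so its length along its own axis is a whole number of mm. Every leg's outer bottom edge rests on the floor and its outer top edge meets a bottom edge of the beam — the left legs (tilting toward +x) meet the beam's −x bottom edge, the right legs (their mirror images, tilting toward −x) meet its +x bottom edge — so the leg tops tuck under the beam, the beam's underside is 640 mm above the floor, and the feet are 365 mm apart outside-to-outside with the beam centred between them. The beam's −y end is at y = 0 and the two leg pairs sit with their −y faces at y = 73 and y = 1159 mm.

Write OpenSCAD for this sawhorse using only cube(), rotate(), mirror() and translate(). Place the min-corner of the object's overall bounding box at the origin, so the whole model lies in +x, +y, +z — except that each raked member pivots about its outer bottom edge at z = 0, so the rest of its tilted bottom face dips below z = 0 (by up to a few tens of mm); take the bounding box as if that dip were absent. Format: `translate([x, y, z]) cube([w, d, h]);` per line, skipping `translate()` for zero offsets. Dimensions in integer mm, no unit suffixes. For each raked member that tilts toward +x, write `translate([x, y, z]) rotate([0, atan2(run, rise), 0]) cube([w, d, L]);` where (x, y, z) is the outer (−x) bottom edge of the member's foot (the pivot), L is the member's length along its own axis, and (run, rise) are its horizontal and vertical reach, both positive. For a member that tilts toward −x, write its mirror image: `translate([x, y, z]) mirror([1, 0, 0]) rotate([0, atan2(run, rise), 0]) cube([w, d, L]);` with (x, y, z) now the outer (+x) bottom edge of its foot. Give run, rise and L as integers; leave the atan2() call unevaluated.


translate([144, 0, 640]) cube([77, 1272, 68]);
translate([0, 73, 0]) rotate([0, atan2(144, 640), 0]) cube([36, 40, 656]);
translate([365, 73, 0]) mirror([1, 0, 0]) rotate([0, atan2(144, 640), 0]) cube([36, 40, 656]);
translate([0, 1159, 0]) rotate([0, atan2(144, 640), 0]) cube([36, 40, 656]);
translate([365, 1159, 0]) mirror([1, 0, 0]) rotate([0, atan2(144, 640), 0]) cube([36, 40, 656]);


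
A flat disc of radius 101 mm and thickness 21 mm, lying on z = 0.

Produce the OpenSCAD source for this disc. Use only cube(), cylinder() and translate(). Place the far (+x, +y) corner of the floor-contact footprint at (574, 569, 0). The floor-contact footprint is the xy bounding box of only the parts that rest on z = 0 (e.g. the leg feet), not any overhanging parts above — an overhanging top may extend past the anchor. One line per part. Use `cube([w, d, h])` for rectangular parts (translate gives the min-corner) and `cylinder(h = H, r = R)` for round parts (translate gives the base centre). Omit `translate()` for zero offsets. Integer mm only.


translate([473, 468, 0]) cylinder(h = 21, r = 101);


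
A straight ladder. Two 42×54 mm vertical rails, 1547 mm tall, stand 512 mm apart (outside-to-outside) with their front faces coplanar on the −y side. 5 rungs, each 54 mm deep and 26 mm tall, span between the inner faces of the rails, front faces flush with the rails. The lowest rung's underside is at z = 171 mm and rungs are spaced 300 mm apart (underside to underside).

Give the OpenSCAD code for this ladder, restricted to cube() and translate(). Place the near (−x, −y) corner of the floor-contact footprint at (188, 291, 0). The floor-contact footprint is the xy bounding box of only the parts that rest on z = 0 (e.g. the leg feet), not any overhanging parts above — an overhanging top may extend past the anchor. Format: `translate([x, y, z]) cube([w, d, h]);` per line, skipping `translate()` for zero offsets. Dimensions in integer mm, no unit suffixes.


// rung span = 512 - 2*42 = 428
// rung[k] z = 171 + k*300
translate([188, 291, 0]) cube([42, 54, 1547]);
translate([658, 291, 0]) cube([42, 54, 1547]);
translate([230, 291, 171]) cube([428, 54, 26]);
translate([230, 291, 471]) cube([428, 54, 26]);
translate([230, 291, 771]) cube([428, 54, 26]);
translate([230, 291, 1071]) cube([428, 54, 26]);
translate([230, 291, 1371]) cube([428, 54, 26]);


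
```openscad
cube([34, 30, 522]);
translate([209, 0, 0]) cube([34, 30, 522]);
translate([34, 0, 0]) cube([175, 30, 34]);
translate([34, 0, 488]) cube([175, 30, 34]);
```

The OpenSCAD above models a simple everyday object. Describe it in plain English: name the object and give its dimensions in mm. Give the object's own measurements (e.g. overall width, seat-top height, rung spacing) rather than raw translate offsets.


A rectangular picture frame lying in the x–z plane (depth along y). The opening is 175 mm wide (x) by 454 mm tall (z), surrounded by a border 34 mm wide on all four sides. The frame is 30 mm deep and is made of two full-height vertical stiles with two horizontal rails fitted between them.


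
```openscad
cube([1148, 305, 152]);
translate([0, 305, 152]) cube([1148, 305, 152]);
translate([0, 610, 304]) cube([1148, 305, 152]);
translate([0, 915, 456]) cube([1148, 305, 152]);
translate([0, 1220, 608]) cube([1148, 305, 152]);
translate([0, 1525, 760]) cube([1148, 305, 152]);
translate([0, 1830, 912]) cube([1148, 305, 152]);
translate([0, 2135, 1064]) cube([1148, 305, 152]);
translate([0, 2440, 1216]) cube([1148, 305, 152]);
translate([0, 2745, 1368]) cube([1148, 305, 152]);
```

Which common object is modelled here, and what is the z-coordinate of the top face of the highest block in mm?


A staircase. The total rise is 1520 mm.

10 identical blocks, each offset up and back from the previous — a staircase. Each step is 152 mm tall and there are 10 of them, so the total rise is 10 × 152 = 1520 mm.


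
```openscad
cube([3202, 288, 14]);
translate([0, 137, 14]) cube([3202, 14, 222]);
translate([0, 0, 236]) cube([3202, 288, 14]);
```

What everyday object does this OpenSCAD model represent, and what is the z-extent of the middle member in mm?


An I-beam. The web height is 222 mm.

Two wide flanges with a thin centred web — an I-beam. Overall 250 mm minus two 14 mm flanges gives a web of 250 − 2·14 = 222 mm.


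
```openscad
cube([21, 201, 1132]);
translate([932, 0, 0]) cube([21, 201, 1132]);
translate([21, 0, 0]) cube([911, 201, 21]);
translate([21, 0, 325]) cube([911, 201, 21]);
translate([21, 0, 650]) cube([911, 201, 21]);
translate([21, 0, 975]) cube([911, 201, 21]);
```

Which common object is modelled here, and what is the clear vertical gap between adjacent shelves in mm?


A bookshelf. The clear shelf gap is 304 mm.

Two tall side panels with 4 horizontal boards between them — a bookshelf. The first two shelf undersides are at z = 0 and z = 325; with shelf thickness 21, the clear gap is 325 − 0 − 21 = 304 mm.


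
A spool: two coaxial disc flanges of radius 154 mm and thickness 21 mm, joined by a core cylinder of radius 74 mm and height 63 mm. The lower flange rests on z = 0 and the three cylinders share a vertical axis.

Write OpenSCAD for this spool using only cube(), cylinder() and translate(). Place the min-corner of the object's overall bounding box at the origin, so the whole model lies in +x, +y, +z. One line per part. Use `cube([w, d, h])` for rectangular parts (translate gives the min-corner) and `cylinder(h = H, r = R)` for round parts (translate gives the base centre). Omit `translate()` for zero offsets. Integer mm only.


translate([154, 154, 0]) cylinder(h = 21, r = 154);
translate([154, 154, 21]) cylinder(h = 63, r = 74);
translate([154, 154, 84]) cylinder(h = 21, r = 154);


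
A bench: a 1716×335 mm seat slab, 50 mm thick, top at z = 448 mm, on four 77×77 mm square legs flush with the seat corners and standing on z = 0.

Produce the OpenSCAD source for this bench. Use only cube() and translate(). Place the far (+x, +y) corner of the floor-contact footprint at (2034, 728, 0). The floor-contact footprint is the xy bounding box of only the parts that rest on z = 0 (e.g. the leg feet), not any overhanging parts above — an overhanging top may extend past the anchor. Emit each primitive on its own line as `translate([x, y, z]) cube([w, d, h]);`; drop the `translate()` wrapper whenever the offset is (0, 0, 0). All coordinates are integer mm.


// leg_h = 448 − 50 = 398
translate([318, 393, 398]) cube([1716, 335, 50]);
translate([318, 393, 0]) cube([77, 77, 398]);
translate([318, 651, 0]) cube([77, 77, 398]);
translate([1957, 393, 0]) cube([77, 77, 398]);
translate([1957, 651, 0]) cube([77, 77, 398]);


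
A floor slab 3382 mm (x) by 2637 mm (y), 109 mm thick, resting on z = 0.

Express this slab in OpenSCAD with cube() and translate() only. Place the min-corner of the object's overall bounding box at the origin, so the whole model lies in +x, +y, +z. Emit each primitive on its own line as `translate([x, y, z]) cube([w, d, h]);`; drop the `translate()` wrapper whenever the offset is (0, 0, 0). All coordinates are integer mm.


cube([3382, 2637, 109]);


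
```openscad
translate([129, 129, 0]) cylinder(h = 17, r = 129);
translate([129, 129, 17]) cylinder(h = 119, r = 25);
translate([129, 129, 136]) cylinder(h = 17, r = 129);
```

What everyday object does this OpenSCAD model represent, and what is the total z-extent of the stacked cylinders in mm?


A spool. The overall height is 153 mm.

Three coaxial cylinders, large–small–large — a spool. Two 17 mm flanges and a 119 mm core give 17 + 119 + 17 = 153 mm.


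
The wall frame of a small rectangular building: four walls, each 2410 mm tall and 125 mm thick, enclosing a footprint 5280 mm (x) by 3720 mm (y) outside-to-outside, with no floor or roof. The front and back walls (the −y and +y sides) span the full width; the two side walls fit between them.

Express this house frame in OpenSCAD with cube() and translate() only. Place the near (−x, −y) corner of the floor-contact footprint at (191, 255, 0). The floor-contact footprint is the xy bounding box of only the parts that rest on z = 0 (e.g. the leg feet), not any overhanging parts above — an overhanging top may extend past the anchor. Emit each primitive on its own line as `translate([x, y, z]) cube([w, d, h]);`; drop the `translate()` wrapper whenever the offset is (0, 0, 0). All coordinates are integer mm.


translate([191, 255, 0]) cube([5280, 125, 2410]);
translate([191, 3850, 0]) cube([5280, 125, 2410]);
translate([191, 380, 0]) cube([125, 3470, 2410]);
translate([5346, 380, 0]) cube([125, 3470, 2410]);


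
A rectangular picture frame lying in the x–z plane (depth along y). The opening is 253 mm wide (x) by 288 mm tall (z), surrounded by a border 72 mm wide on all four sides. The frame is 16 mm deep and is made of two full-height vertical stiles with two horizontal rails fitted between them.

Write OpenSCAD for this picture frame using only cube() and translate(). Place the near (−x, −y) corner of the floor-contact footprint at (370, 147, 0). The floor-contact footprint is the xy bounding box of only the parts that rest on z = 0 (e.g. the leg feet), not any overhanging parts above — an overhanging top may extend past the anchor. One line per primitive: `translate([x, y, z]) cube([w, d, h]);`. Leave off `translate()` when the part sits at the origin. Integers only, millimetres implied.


translate([370, 147, 0]) cube([72, 16, 432]);
translate([695, 147, 0]) cube([72, 16, 432]);
translate([442, 147, 0]) cube([253, 16, 72]);
translate([442, 147, 360]) cube([253, 16, 72]);


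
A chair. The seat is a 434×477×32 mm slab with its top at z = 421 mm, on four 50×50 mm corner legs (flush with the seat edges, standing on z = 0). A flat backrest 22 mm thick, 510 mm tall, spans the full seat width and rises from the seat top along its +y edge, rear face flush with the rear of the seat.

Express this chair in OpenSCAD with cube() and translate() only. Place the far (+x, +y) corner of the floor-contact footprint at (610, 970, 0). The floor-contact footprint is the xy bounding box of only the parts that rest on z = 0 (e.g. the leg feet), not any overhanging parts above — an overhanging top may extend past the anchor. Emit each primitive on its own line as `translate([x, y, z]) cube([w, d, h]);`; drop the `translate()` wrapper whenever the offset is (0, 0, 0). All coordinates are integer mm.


translate([176, 493, 389]) cube([434, 477, 32]);
translate([176, 493, 0]) cube([50, 50, 389]);
translate([560, 493, 0]) cube([50, 50, 389]);
translate([176, 920, 0]) cube([50, 50, 389]);
translate([560, 920, 0]) cube([50, 50, 389]);
translate([176, 948, 421]) cube([434, 22, 510]);


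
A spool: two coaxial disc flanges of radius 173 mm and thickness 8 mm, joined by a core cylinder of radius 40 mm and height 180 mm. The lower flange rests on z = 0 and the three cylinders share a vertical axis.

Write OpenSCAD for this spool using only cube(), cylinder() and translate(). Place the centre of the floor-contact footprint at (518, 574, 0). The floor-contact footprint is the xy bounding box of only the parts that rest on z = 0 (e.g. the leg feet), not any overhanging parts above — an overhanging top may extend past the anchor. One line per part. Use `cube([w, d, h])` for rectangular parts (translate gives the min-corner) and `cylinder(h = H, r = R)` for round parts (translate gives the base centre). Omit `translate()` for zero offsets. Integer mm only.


translate([518, 574, 0]) cylinder(h = 8, r = 173);
translate([518, 574, 8]) cylinder(h = 180, r = 40);
translate([518, 574, 188]) cylinder(h = 8, r = 173);


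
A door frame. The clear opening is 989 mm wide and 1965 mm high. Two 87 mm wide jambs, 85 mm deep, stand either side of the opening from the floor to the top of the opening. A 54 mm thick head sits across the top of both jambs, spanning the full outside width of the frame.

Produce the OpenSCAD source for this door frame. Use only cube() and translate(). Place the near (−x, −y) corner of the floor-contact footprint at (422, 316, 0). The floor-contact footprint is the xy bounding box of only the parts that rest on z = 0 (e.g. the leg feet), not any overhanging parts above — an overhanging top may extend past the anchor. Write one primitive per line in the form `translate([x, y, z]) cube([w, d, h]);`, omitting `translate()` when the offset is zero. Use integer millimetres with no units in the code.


translate([422, 316, 0]) cube([87, 85, 1965]);
translate([1498, 316, 0]) cube([87, 85, 1965]);
translate([422, 316, 1965]) cube([1163, 85, 54]);


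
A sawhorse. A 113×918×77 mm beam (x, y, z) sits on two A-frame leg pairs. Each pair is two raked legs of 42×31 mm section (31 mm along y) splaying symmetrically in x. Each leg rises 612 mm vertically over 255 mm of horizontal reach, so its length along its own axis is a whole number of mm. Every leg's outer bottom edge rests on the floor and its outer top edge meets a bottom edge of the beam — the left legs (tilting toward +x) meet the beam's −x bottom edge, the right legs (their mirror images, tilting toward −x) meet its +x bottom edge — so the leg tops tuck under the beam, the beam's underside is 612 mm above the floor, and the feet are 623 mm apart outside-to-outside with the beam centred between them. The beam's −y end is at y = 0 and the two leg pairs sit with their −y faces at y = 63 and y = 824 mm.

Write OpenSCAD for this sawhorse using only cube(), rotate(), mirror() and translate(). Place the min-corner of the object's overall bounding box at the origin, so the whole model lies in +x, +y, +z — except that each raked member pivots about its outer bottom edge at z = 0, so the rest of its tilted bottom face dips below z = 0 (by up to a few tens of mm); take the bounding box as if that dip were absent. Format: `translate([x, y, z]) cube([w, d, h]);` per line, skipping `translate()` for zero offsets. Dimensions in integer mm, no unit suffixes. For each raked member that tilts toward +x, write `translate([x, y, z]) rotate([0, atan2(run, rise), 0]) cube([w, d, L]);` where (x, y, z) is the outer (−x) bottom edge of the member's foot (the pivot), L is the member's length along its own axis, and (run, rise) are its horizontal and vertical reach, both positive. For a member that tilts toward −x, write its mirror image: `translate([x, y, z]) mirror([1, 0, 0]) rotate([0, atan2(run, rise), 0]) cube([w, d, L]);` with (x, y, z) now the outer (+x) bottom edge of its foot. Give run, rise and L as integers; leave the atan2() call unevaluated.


translate([255, 0, 612]) cube([113, 918, 77]);
translate([0, 63, 0]) rotate([0, atan2(255, 612), 0]) cube([42, 31, 663]);
translate([623, 63, 0]) mirror([1, 0, 0]) rotate([0, atan2(255, 612), 0]) cube([42, 31, 663]);
translate([0, 824, 0]) rotate([0, atan2(255, 612), 0]) cube([42, 31, 663]);
translate([623, 824, 0]) mirror([1, 0, 0]) rotate([0, atan2(255, 612), 0]) cube([42, 31, 663]);


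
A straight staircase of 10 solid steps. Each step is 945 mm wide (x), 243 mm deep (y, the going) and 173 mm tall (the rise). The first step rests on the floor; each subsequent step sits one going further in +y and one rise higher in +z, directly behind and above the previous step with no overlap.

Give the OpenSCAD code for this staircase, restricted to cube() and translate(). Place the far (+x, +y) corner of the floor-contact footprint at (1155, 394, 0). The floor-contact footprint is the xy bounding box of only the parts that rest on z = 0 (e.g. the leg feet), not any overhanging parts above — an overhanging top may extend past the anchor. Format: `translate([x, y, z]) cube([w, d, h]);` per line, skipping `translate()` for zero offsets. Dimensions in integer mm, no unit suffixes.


translate([210, 151, 0]) cube([945, 243, 173]);
translate([210, 394, 173]) cube([945, 243, 173]);
translate([210, 637, 346]) cube([945, 243, 173]);
translate([210, 880, 519]) cube([945, 243, 173]);
translate([210, 1123, 692]) cube([945, 243, 173]);
translate([210, 1366, 865]) cube([945, 243, 173]);
translate([210, 1609, 1038]) cube([945, 243, 173]);
translate([210, 1852, 1211]) cube([945, 243, 173]);
translate([210, 2095, 1384]) cube([945, 243, 173]);
translate([210, 2338, 1557]) cube([945, 243, 173]);
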